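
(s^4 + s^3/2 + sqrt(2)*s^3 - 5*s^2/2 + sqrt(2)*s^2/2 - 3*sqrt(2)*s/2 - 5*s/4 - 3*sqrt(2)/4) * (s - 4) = s^5 - 7*s^4/2 + sqrt(2)*s^4 - 7*sqrt(2)*s^3/2 - 9*s^3/2 - 7*sqrt(2)*s^2/2 + 35*s^2/4 + 5*s + 21*sqrt(2)*s/4 + 3*sqrt(2)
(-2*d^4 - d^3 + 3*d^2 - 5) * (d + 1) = -2*d^5 - 3*d^4 + 2*d^3 + 3*d^2 - 5*d - 5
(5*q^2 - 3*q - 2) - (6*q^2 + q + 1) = -q^2 - 4*q - 3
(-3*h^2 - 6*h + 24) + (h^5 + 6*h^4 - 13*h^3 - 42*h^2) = h^5 + 6*h^4 - 13*h^3 - 45*h^2 - 6*h + 24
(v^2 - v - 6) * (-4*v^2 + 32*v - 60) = -4*v^4 + 36*v^3 - 68*v^2 - 132*v + 360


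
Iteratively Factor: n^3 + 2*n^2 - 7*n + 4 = (n - 1)*(n^2 + 3*n - 4) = (n - 1)*(n + 4)*(n - 1)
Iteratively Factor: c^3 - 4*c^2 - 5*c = (c - 5)*(c^2 + c) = (c - 5)*(c + 1)*(c)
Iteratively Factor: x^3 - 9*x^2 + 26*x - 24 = (x - 4)*(x^2 - 5*x + 6) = (x - 4)*(x - 3)*(x - 2)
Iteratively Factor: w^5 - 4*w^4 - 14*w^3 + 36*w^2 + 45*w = (w + 3)*(w^4 - 7*w^3 + 7*w^2 + 15*w) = (w + 1)*(w + 3)*(w^3 - 8*w^2 + 15*w) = (w - 5)*(w + 1)*(w + 3)*(w^2 - 3*w) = (w - 5)*(w - 3)*(w + 1)*(w + 3)*(w)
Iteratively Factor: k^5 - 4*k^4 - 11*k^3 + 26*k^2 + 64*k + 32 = (k + 1)*(k^4 - 5*k^3 - 6*k^2 + 32*k + 32) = (k - 4)*(k + 1)*(k^3 - k^2 - 10*k - 8) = (k - 4)^2*(k + 1)*(k^2 + 3*k + 2) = (k - 4)^2*(k + 1)^2*(k + 2)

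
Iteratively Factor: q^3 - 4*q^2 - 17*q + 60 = (q - 3)*(q^2 - q - 20) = (q - 5)*(q - 3)*(q + 4)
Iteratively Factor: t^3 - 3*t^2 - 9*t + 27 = (t + 3)*(t^2 - 6*t + 9) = (t - 3)*(t + 3)*(t - 3)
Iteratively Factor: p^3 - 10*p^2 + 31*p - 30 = (p - 3)*(p^2 - 7*p + 10) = (p - 3)*(p - 2)*(p - 5)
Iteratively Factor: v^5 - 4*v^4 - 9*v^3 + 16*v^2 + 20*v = (v + 2)*(v^4 - 6*v^3 + 3*v^2 + 10*v) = (v - 2)*(v + 2)*(v^3 - 4*v^2 - 5*v) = (v - 2)*(v + 1)*(v + 2)*(v^2 - 5*v) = (v - 5)*(v - 2)*(v + 1)*(v + 2)*(v)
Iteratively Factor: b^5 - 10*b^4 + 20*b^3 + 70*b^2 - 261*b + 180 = (b - 1)*(b^4 - 9*b^3 + 11*b^2 + 81*b - 180) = (b - 5)*(b - 1)*(b^3 - 4*b^2 - 9*b + 36) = (b - 5)*(b - 4)*(b - 1)*(b^2 - 9) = (b - 5)*(b - 4)*(b - 1)*(b + 3)*(b - 3)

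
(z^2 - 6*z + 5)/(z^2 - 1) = (z - 5)/(z + 1)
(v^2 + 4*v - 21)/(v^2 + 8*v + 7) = (v - 3)/(v + 1)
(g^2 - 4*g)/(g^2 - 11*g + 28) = g/(g - 7)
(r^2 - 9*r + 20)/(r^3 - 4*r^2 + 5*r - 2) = (r^2 - 9*r + 20)/(r^3 - 4*r^2 + 5*r - 2)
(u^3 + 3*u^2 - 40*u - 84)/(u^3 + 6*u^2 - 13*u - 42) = (u - 6)/(u - 3)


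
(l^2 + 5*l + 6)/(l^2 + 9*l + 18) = (l + 2)/(l + 6)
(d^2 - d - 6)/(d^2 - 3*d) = (d + 2)/d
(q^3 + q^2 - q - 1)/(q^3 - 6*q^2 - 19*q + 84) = (q^3 + q^2 - q - 1)/(q^3 - 6*q^2 - 19*q + 84)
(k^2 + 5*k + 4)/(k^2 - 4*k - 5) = (k + 4)/(k - 5)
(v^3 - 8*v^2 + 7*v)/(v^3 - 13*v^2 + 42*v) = (v - 1)/(v - 6)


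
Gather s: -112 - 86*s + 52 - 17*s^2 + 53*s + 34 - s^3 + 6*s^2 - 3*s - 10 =-s^3 - 11*s^2 - 36*s - 36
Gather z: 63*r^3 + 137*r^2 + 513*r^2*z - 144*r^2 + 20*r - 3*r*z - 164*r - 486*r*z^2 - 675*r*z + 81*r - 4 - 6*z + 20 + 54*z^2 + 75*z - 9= 63*r^3 - 7*r^2 - 63*r + z^2*(54 - 486*r) + z*(513*r^2 - 678*r + 69) + 7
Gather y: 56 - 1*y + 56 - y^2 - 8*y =-y^2 - 9*y + 112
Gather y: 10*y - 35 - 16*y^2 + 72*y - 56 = -16*y^2 + 82*y - 91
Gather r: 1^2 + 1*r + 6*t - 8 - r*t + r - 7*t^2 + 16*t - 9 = r*(2 - t) - 7*t^2 + 22*t - 16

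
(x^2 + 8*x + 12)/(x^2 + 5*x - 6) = (x + 2)/(x - 1)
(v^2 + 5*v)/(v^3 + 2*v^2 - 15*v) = 1/(v - 3)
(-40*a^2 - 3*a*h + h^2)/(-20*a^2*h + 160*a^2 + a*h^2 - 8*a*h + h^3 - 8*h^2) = (8*a - h)/(4*a*h - 32*a - h^2 + 8*h)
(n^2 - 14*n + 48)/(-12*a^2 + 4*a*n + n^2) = (n^2 - 14*n + 48)/(-12*a^2 + 4*a*n + n^2)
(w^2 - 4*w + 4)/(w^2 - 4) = (w - 2)/(w + 2)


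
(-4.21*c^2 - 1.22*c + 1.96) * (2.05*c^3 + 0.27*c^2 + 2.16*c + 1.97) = -8.6305*c^5 - 3.6377*c^4 - 5.405*c^3 - 10.3997*c^2 + 1.8302*c + 3.8612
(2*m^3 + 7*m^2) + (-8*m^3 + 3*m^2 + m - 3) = -6*m^3 + 10*m^2 + m - 3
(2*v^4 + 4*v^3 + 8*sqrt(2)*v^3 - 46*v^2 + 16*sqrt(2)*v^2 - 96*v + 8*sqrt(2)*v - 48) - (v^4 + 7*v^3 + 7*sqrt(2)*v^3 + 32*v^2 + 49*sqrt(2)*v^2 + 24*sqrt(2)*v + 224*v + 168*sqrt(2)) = v^4 - 3*v^3 + sqrt(2)*v^3 - 78*v^2 - 33*sqrt(2)*v^2 - 320*v - 16*sqrt(2)*v - 168*sqrt(2) - 48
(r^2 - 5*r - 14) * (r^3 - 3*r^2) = r^5 - 8*r^4 + r^3 + 42*r^2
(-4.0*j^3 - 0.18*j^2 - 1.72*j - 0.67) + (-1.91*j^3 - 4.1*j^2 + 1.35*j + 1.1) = -5.91*j^3 - 4.28*j^2 - 0.37*j + 0.43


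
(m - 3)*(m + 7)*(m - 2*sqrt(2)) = m^3 - 2*sqrt(2)*m^2 + 4*m^2 - 21*m - 8*sqrt(2)*m + 42*sqrt(2)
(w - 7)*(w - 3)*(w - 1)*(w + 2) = w^4 - 9*w^3 + 9*w^2 + 41*w - 42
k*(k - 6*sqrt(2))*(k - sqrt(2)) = k^3 - 7*sqrt(2)*k^2 + 12*k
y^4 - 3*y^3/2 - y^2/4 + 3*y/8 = y*(y - 3/2)*(y - 1/2)*(y + 1/2)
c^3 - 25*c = c*(c - 5)*(c + 5)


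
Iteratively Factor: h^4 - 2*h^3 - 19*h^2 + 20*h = (h)*(h^3 - 2*h^2 - 19*h + 20) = h*(h - 5)*(h^2 + 3*h - 4) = h*(h - 5)*(h - 1)*(h + 4)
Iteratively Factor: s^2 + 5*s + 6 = (s + 3)*(s + 2)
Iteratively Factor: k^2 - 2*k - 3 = (k + 1)*(k - 3)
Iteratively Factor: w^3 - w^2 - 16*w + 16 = (w - 1)*(w^2 - 16) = (w - 1)*(w + 4)*(w - 4)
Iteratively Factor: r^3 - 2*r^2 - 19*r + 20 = (r - 1)*(r^2 - r - 20) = (r - 5)*(r - 1)*(r + 4)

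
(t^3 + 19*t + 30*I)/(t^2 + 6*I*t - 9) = (t^2 - 3*I*t + 10)/(t + 3*I)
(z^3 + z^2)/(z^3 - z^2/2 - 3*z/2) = 2*z/(2*z - 3)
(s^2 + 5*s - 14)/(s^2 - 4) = (s + 7)/(s + 2)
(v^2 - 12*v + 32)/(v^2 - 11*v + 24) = (v - 4)/(v - 3)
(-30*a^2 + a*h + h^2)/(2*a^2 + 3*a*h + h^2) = (-30*a^2 + a*h + h^2)/(2*a^2 + 3*a*h + h^2)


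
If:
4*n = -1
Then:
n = -1/4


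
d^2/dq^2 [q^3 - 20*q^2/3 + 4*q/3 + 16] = 6*q - 40/3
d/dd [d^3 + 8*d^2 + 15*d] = 3*d^2 + 16*d + 15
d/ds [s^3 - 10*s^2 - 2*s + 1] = 3*s^2 - 20*s - 2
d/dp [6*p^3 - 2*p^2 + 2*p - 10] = 18*p^2 - 4*p + 2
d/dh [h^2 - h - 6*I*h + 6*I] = 2*h - 1 - 6*I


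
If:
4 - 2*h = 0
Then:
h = 2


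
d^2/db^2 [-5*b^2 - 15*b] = -10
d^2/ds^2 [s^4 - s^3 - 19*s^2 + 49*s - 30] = 12*s^2 - 6*s - 38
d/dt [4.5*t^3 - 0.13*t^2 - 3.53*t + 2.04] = 13.5*t^2 - 0.26*t - 3.53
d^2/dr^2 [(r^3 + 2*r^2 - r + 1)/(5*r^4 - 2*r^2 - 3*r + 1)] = 10*(5*r^9 + 30*r^8 - 24*r^7 + 75*r^6 + 30*r^5 - 51*r^4 + 3*r^3 - 3*r^2 + 3*r + 2)/(125*r^12 - 150*r^10 - 225*r^9 + 135*r^8 + 180*r^7 + 67*r^6 - 126*r^5 - 27*r^4 + 9*r^3 + 21*r^2 - 9*r + 1)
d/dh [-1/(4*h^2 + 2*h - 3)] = 2*(4*h + 1)/(4*h^2 + 2*h - 3)^2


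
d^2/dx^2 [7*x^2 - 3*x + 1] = 14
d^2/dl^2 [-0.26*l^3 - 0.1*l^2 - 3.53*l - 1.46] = -1.56*l - 0.2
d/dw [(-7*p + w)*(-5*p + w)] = -12*p + 2*w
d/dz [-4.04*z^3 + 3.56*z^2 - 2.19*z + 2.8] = -12.12*z^2 + 7.12*z - 2.19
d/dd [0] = 0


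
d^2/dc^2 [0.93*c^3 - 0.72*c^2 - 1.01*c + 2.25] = 5.58*c - 1.44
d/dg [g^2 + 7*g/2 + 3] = 2*g + 7/2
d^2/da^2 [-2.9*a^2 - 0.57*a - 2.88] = -5.80000000000000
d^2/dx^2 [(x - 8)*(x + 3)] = 2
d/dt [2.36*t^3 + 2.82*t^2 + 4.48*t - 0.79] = 7.08*t^2 + 5.64*t + 4.48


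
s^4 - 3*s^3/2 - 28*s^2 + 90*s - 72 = (s - 4)*(s - 2)*(s - 3/2)*(s + 6)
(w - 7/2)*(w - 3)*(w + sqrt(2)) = w^3 - 13*w^2/2 + sqrt(2)*w^2 - 13*sqrt(2)*w/2 + 21*w/2 + 21*sqrt(2)/2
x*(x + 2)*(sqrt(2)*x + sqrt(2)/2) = sqrt(2)*x^3 + 5*sqrt(2)*x^2/2 + sqrt(2)*x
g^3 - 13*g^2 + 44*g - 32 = (g - 8)*(g - 4)*(g - 1)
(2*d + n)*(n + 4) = 2*d*n + 8*d + n^2 + 4*n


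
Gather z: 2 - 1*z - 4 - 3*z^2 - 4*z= -3*z^2 - 5*z - 2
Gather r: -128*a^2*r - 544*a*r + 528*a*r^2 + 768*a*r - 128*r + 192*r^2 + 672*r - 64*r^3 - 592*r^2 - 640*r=-64*r^3 + r^2*(528*a - 400) + r*(-128*a^2 + 224*a - 96)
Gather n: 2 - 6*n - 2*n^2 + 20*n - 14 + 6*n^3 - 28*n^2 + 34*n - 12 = 6*n^3 - 30*n^2 + 48*n - 24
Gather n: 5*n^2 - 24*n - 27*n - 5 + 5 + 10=5*n^2 - 51*n + 10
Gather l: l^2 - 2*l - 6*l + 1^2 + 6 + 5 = l^2 - 8*l + 12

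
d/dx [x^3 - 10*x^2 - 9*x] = 3*x^2 - 20*x - 9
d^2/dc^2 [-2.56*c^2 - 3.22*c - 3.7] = -5.12000000000000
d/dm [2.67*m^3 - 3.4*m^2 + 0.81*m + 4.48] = 8.01*m^2 - 6.8*m + 0.81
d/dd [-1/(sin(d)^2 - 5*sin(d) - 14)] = (2*sin(d) - 5)*cos(d)/((sin(d) - 7)^2*(sin(d) + 2)^2)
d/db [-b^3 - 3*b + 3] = -3*b^2 - 3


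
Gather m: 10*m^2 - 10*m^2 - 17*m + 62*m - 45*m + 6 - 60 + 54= 0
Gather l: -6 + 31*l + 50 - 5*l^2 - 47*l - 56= -5*l^2 - 16*l - 12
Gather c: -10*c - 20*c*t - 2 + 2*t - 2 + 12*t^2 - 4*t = c*(-20*t - 10) + 12*t^2 - 2*t - 4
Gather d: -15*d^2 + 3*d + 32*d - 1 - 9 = -15*d^2 + 35*d - 10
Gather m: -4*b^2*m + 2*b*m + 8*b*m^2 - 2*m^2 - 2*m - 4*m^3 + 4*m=-4*m^3 + m^2*(8*b - 2) + m*(-4*b^2 + 2*b + 2)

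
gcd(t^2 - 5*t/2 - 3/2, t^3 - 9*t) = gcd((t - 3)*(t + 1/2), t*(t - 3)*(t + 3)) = t - 3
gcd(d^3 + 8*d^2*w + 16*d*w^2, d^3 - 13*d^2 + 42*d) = d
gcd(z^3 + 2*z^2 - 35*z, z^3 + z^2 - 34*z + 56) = z + 7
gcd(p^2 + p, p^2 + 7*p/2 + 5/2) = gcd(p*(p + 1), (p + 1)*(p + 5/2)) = p + 1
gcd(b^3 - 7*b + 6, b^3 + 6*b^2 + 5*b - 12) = b^2 + 2*b - 3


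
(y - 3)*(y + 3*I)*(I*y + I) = I*y^3 - 3*y^2 - 2*I*y^2 + 6*y - 3*I*y + 9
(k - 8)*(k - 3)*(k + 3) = k^3 - 8*k^2 - 9*k + 72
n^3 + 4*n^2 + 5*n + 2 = (n + 1)^2*(n + 2)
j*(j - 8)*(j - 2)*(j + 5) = j^4 - 5*j^3 - 34*j^2 + 80*j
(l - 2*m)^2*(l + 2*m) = l^3 - 2*l^2*m - 4*l*m^2 + 8*m^3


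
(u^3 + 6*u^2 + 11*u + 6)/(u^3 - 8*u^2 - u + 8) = (u^2 + 5*u + 6)/(u^2 - 9*u + 8)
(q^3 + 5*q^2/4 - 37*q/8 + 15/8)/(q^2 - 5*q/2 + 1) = (4*q^2 + 7*q - 15)/(4*(q - 2))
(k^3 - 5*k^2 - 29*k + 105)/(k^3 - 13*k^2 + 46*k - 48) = (k^2 - 2*k - 35)/(k^2 - 10*k + 16)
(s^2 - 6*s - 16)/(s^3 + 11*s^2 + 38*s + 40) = (s - 8)/(s^2 + 9*s + 20)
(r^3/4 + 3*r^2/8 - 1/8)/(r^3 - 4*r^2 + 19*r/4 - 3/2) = (r^2 + 2*r + 1)/(2*(2*r^2 - 7*r + 6))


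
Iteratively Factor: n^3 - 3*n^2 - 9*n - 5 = (n + 1)*(n^2 - 4*n - 5) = (n - 5)*(n + 1)*(n + 1)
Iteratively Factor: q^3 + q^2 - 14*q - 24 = (q - 4)*(q^2 + 5*q + 6) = (q - 4)*(q + 3)*(q + 2)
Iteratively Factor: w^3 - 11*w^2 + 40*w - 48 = (w - 3)*(w^2 - 8*w + 16) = (w - 4)*(w - 3)*(w - 4)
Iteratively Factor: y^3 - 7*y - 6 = (y - 3)*(y^2 + 3*y + 2) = (y - 3)*(y + 2)*(y + 1)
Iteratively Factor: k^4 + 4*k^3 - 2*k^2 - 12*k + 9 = (k - 1)*(k^3 + 5*k^2 + 3*k - 9) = (k - 1)^2*(k^2 + 6*k + 9) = (k - 1)^2*(k + 3)*(k + 3)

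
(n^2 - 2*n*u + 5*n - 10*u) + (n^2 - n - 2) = 2*n^2 - 2*n*u + 4*n - 10*u - 2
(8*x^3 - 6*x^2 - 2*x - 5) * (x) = 8*x^4 - 6*x^3 - 2*x^2 - 5*x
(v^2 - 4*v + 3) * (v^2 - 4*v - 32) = v^4 - 8*v^3 - 13*v^2 + 116*v - 96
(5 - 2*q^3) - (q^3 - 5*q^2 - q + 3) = -3*q^3 + 5*q^2 + q + 2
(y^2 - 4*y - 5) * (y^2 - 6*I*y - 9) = y^4 - 4*y^3 - 6*I*y^3 - 14*y^2 + 24*I*y^2 + 36*y + 30*I*y + 45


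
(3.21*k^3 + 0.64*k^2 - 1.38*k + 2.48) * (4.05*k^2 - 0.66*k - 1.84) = 13.0005*k^5 + 0.4734*k^4 - 11.9178*k^3 + 9.7772*k^2 + 0.9024*k - 4.5632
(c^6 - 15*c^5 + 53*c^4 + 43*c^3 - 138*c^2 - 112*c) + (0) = c^6 - 15*c^5 + 53*c^4 + 43*c^3 - 138*c^2 - 112*c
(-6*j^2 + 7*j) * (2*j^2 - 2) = -12*j^4 + 14*j^3 + 12*j^2 - 14*j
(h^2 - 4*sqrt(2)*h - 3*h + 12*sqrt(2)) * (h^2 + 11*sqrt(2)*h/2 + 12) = h^4 - 3*h^3 + 3*sqrt(2)*h^3/2 - 32*h^2 - 9*sqrt(2)*h^2/2 - 48*sqrt(2)*h + 96*h + 144*sqrt(2)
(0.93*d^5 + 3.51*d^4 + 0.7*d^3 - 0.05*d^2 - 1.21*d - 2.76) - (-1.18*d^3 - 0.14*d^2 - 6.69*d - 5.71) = 0.93*d^5 + 3.51*d^4 + 1.88*d^3 + 0.09*d^2 + 5.48*d + 2.95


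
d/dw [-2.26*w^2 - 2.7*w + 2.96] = -4.52*w - 2.7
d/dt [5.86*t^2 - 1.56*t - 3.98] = 11.72*t - 1.56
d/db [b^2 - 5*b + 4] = 2*b - 5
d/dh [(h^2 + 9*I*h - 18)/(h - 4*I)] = (h^2 - 8*I*h + 54)/(h^2 - 8*I*h - 16)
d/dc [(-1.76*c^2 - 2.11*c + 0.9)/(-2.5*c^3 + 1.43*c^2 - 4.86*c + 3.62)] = (-4.4*c^4 - 10.55*c^3 + 18.3209*c^2 - 15.3164*c - 3.2642)/(6.25*c^6 - 7.15*c^5 + 26.3449*c^4 - 31.9996*c^3 + 33.9728*c^2 - 35.1864*c + 13.1044)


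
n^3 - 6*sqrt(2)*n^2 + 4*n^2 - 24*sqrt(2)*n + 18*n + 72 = (n + 4)*(n - 3*sqrt(2))^2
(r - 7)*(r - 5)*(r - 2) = r^3 - 14*r^2 + 59*r - 70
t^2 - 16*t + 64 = (t - 8)^2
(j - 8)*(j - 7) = j^2 - 15*j + 56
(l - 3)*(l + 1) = l^2 - 2*l - 3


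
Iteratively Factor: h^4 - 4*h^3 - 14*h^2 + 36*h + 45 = (h + 3)*(h^3 - 7*h^2 + 7*h + 15) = (h - 3)*(h + 3)*(h^2 - 4*h - 5) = (h - 3)*(h + 1)*(h + 3)*(h - 5)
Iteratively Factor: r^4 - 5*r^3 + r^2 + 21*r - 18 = (r - 1)*(r^3 - 4*r^2 - 3*r + 18) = (r - 3)*(r - 1)*(r^2 - r - 6) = (r - 3)*(r - 1)*(r + 2)*(r - 3)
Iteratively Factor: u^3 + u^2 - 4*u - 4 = (u + 1)*(u^2 - 4) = (u - 2)*(u + 1)*(u + 2)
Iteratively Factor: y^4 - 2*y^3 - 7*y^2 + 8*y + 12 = (y - 3)*(y^3 + y^2 - 4*y - 4) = (y - 3)*(y + 2)*(y^2 - y - 2) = (y - 3)*(y - 2)*(y + 2)*(y + 1)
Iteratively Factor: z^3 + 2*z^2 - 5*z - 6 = (z + 3)*(z^2 - z - 2) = (z + 1)*(z + 3)*(z - 2)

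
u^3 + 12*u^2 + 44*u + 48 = (u + 2)*(u + 4)*(u + 6)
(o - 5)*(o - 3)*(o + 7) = o^3 - o^2 - 41*o + 105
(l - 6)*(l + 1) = l^2 - 5*l - 6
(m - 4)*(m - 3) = m^2 - 7*m + 12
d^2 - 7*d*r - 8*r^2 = (d - 8*r)*(d + r)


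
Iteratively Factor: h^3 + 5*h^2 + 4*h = (h + 1)*(h^2 + 4*h) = (h + 1)*(h + 4)*(h)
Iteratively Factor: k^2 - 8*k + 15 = (k - 3)*(k - 5)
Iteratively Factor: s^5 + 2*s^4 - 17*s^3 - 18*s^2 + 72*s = (s + 4)*(s^4 - 2*s^3 - 9*s^2 + 18*s) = (s - 2)*(s + 4)*(s^3 - 9*s) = (s - 3)*(s - 2)*(s + 4)*(s^2 + 3*s) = s*(s - 3)*(s - 2)*(s + 4)*(s + 3)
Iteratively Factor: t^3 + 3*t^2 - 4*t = (t + 4)*(t^2 - t) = (t - 1)*(t + 4)*(t)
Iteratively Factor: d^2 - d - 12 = (d + 3)*(d - 4)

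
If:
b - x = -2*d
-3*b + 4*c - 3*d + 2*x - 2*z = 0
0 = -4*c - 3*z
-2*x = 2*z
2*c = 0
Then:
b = 0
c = 0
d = 0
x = 0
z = 0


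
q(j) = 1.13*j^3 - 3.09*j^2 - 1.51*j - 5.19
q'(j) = 3.39*j^2 - 6.18*j - 1.51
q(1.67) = -11.07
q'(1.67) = -2.38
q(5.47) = 79.04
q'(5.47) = 66.12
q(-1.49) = -13.54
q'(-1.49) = 15.22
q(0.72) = -7.46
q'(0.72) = -4.20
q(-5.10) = -227.76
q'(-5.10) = 118.18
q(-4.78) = -191.99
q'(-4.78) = 105.49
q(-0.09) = -5.08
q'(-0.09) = -0.93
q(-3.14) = -65.90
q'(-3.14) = 51.32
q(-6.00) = -351.45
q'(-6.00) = 157.61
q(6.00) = 118.59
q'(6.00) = 83.45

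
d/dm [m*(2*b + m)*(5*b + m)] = 10*b^2 + 14*b*m + 3*m^2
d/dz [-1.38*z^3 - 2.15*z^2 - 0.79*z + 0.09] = -4.14*z^2 - 4.3*z - 0.79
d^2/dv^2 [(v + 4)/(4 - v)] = -16/(v - 4)^3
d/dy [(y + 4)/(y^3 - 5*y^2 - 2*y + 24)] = (y^3 - 5*y^2 - 2*y + (y + 4)*(-3*y^2 + 10*y + 2) + 24)/(y^3 - 5*y^2 - 2*y + 24)^2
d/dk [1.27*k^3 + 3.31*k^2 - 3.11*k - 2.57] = 3.81*k^2 + 6.62*k - 3.11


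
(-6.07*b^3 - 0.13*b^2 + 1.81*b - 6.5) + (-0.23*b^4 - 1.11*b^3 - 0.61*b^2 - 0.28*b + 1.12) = -0.23*b^4 - 7.18*b^3 - 0.74*b^2 + 1.53*b - 5.38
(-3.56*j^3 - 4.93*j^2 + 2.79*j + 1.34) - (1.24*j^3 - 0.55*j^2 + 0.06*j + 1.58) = -4.8*j^3 - 4.38*j^2 + 2.73*j - 0.24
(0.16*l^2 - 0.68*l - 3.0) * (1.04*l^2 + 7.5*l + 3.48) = 0.1664*l^4 + 0.4928*l^3 - 7.6632*l^2 - 24.8664*l - 10.44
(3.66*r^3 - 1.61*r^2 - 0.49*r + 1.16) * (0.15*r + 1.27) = 0.549*r^4 + 4.4067*r^3 - 2.1182*r^2 - 0.4483*r + 1.4732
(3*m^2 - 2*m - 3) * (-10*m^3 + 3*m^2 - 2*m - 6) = -30*m^5 + 29*m^4 + 18*m^3 - 23*m^2 + 18*m + 18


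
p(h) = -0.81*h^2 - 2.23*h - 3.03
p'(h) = -1.62*h - 2.23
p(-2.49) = -2.50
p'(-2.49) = 1.80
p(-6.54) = -23.09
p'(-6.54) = 8.36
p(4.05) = -25.35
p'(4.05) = -8.79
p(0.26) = -3.66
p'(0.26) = -2.65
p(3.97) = -24.65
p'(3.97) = -8.66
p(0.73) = -5.09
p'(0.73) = -3.41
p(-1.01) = -1.60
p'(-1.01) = -0.59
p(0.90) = -5.69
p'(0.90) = -3.69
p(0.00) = -3.03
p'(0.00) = -2.23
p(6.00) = -45.57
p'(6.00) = -11.95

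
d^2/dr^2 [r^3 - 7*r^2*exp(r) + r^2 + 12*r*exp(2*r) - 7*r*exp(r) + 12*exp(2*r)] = -7*r^2*exp(r) + 48*r*exp(2*r) - 35*r*exp(r) + 6*r + 96*exp(2*r) - 28*exp(r) + 2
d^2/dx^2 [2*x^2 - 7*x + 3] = 4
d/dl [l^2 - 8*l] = 2*l - 8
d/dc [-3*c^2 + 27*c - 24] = 27 - 6*c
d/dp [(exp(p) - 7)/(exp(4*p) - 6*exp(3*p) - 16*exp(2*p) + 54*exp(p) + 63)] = (-3*exp(2*p) - 2*exp(p) + 9)*exp(p)/(exp(6*p) + 2*exp(5*p) - 17*exp(4*p) - 36*exp(3*p) + 63*exp(2*p) + 162*exp(p) + 81)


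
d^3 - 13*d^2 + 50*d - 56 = (d - 7)*(d - 4)*(d - 2)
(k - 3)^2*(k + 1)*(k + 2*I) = k^4 - 5*k^3 + 2*I*k^3 + 3*k^2 - 10*I*k^2 + 9*k + 6*I*k + 18*I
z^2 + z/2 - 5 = (z - 2)*(z + 5/2)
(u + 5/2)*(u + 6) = u^2 + 17*u/2 + 15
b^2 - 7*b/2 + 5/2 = (b - 5/2)*(b - 1)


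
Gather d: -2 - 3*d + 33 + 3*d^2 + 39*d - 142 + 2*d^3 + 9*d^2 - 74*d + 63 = 2*d^3 + 12*d^2 - 38*d - 48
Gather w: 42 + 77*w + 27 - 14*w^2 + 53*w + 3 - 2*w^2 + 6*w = -16*w^2 + 136*w + 72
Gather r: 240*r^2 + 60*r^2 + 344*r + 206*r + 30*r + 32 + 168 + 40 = 300*r^2 + 580*r + 240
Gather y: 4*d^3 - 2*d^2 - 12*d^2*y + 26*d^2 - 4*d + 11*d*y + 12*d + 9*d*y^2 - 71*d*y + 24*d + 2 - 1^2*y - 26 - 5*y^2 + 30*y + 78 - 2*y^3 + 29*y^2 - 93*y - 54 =4*d^3 + 24*d^2 + 32*d - 2*y^3 + y^2*(9*d + 24) + y*(-12*d^2 - 60*d - 64)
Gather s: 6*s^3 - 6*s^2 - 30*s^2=6*s^3 - 36*s^2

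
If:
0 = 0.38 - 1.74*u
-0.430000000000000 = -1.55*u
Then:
No Solution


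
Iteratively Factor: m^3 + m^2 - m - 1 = (m + 1)*(m^2 - 1) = (m - 1)*(m + 1)*(m + 1)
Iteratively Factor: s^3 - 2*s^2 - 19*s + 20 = (s + 4)*(s^2 - 6*s + 5) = (s - 1)*(s + 4)*(s - 5)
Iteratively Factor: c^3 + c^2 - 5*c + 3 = (c + 3)*(c^2 - 2*c + 1) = (c - 1)*(c + 3)*(c - 1)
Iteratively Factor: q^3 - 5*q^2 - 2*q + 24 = (q - 3)*(q^2 - 2*q - 8) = (q - 3)*(q + 2)*(q - 4)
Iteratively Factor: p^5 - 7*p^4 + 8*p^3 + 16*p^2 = (p + 1)*(p^4 - 8*p^3 + 16*p^2) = p*(p + 1)*(p^3 - 8*p^2 + 16*p) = p*(p - 4)*(p + 1)*(p^2 - 4*p) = p*(p - 4)^2*(p + 1)*(p)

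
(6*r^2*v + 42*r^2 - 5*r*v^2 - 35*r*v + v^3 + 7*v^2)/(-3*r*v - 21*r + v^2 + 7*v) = -2*r + v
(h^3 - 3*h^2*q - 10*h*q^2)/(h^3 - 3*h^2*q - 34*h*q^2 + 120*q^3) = h*(-h - 2*q)/(-h^2 - 2*h*q + 24*q^2)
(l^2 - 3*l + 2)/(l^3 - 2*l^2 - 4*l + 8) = (l - 1)/(l^2 - 4)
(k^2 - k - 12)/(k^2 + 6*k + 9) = (k - 4)/(k + 3)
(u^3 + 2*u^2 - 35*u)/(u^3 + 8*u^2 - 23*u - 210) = u/(u + 6)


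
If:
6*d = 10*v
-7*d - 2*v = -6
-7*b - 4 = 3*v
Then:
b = -218/287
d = 30/41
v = 18/41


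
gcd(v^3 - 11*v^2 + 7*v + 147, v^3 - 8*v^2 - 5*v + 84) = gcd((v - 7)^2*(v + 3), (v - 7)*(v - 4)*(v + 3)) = v^2 - 4*v - 21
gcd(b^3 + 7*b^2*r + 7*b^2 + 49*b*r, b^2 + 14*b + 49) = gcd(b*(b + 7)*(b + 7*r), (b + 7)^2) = b + 7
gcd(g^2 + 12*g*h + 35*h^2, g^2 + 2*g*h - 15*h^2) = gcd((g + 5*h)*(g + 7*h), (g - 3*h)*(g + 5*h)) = g + 5*h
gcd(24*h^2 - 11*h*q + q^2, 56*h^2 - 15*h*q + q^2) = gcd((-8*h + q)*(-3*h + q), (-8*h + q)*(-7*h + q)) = -8*h + q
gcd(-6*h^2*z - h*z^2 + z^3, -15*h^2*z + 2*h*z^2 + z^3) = -3*h*z + z^2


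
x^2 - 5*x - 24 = (x - 8)*(x + 3)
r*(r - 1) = r^2 - r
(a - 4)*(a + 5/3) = a^2 - 7*a/3 - 20/3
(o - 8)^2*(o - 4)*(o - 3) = o^4 - 23*o^3 + 188*o^2 - 640*o + 768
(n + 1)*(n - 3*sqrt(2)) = n^2 - 3*sqrt(2)*n + n - 3*sqrt(2)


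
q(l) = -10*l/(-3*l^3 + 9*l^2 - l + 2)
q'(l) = -10*l*(9*l^2 - 18*l + 1)/(-3*l^3 + 9*l^2 - l + 2)^2 - 10/(-3*l^3 + 9*l^2 - l + 2)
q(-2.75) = 0.20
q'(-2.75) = 0.10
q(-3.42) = 0.15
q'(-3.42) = 0.06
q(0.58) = -1.50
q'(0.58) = -0.10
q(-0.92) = 0.71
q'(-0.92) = 0.62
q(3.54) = 1.62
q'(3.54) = -3.26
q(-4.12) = 0.11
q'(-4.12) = 0.04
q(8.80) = 0.06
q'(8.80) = -0.02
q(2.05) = -1.72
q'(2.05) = -1.12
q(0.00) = 0.00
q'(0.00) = -5.00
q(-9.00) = 0.03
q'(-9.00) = 0.01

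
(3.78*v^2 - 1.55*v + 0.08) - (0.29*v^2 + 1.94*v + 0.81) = 3.49*v^2 - 3.49*v - 0.73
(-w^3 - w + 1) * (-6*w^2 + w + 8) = 6*w^5 - w^4 - 2*w^3 - 7*w^2 - 7*w + 8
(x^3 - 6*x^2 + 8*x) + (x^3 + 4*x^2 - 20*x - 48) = 2*x^3 - 2*x^2 - 12*x - 48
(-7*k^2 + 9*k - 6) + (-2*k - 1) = -7*k^2 + 7*k - 7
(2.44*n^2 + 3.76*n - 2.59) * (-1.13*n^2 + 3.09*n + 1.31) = -2.7572*n^4 + 3.2908*n^3 + 17.7415*n^2 - 3.0775*n - 3.3929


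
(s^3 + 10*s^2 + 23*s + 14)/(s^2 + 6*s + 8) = (s^2 + 8*s + 7)/(s + 4)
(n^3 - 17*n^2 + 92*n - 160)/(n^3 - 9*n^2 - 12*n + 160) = (n - 4)/(n + 4)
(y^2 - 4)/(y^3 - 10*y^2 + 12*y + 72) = (y - 2)/(y^2 - 12*y + 36)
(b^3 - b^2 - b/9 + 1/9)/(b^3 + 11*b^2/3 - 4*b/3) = (3*b^2 - 2*b - 1)/(3*b*(b + 4))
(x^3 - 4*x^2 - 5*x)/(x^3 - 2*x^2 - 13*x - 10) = x/(x + 2)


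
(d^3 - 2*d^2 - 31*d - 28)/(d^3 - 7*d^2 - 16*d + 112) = (d + 1)/(d - 4)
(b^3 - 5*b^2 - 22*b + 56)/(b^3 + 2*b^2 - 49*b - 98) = (b^2 + 2*b - 8)/(b^2 + 9*b + 14)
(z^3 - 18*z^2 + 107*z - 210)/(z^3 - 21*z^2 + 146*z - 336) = (z - 5)/(z - 8)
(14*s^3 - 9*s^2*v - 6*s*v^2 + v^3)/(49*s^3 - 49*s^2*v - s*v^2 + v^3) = (2*s + v)/(7*s + v)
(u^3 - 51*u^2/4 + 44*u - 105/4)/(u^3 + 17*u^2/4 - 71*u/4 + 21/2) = (u^2 - 12*u + 35)/(u^2 + 5*u - 14)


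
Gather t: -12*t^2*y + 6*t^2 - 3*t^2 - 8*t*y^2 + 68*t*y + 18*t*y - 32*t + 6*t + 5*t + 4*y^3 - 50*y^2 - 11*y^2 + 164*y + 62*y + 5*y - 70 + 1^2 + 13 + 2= t^2*(3 - 12*y) + t*(-8*y^2 + 86*y - 21) + 4*y^3 - 61*y^2 + 231*y - 54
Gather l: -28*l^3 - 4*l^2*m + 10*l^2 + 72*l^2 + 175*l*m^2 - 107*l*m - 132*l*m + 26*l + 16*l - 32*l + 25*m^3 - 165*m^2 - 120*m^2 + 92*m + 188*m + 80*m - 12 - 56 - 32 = -28*l^3 + l^2*(82 - 4*m) + l*(175*m^2 - 239*m + 10) + 25*m^3 - 285*m^2 + 360*m - 100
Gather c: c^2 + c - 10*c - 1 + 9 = c^2 - 9*c + 8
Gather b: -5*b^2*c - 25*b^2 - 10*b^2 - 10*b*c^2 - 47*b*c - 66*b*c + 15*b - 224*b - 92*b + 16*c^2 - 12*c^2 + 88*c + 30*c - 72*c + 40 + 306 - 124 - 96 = b^2*(-5*c - 35) + b*(-10*c^2 - 113*c - 301) + 4*c^2 + 46*c + 126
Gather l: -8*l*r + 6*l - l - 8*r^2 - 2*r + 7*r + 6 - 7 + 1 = l*(5 - 8*r) - 8*r^2 + 5*r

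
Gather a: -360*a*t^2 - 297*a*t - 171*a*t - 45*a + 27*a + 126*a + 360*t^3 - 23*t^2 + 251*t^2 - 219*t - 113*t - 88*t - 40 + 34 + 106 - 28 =a*(-360*t^2 - 468*t + 108) + 360*t^3 + 228*t^2 - 420*t + 72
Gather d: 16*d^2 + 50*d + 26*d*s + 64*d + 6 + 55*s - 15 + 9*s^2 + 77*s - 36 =16*d^2 + d*(26*s + 114) + 9*s^2 + 132*s - 45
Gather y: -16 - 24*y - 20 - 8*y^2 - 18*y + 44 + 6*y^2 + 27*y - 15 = -2*y^2 - 15*y - 7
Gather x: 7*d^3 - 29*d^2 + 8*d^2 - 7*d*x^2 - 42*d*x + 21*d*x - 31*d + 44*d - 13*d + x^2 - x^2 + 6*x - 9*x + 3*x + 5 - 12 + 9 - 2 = 7*d^3 - 21*d^2 - 7*d*x^2 - 21*d*x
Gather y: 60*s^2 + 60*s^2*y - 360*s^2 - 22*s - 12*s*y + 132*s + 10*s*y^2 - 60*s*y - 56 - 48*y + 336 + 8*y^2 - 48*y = -300*s^2 + 110*s + y^2*(10*s + 8) + y*(60*s^2 - 72*s - 96) + 280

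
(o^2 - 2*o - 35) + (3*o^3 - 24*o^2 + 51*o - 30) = 3*o^3 - 23*o^2 + 49*o - 65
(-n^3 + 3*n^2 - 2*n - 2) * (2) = -2*n^3 + 6*n^2 - 4*n - 4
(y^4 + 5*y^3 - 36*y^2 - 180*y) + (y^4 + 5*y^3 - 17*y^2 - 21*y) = 2*y^4 + 10*y^3 - 53*y^2 - 201*y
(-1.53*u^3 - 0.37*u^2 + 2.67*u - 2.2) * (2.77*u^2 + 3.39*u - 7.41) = -4.2381*u^5 - 6.2116*u^4 + 17.4789*u^3 + 5.699*u^2 - 27.2427*u + 16.302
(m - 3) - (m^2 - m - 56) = -m^2 + 2*m + 53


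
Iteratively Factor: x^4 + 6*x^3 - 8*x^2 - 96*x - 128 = (x + 2)*(x^3 + 4*x^2 - 16*x - 64) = (x - 4)*(x + 2)*(x^2 + 8*x + 16) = (x - 4)*(x + 2)*(x + 4)*(x + 4)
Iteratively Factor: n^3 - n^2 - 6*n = (n)*(n^2 - n - 6) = n*(n - 3)*(n + 2)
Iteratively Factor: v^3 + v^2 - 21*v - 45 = (v + 3)*(v^2 - 2*v - 15) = (v - 5)*(v + 3)*(v + 3)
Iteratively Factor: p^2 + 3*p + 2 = (p + 2)*(p + 1)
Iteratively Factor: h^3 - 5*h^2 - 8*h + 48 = (h - 4)*(h^2 - h - 12) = (h - 4)^2*(h + 3)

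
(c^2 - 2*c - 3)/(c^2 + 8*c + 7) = (c - 3)/(c + 7)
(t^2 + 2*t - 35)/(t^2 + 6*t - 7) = (t - 5)/(t - 1)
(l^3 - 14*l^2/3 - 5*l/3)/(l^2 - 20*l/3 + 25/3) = l*(3*l + 1)/(3*l - 5)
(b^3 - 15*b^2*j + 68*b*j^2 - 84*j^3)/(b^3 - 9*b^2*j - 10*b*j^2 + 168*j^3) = (b - 2*j)/(b + 4*j)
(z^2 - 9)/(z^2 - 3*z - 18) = (z - 3)/(z - 6)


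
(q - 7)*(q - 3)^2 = q^3 - 13*q^2 + 51*q - 63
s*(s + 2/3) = s^2 + 2*s/3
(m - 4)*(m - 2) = m^2 - 6*m + 8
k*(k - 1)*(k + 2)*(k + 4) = k^4 + 5*k^3 + 2*k^2 - 8*k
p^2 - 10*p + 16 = (p - 8)*(p - 2)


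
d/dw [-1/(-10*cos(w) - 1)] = 10*sin(w)/(10*cos(w) + 1)^2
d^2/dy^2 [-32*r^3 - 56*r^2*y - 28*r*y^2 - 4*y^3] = -56*r - 24*y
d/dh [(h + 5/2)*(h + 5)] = 2*h + 15/2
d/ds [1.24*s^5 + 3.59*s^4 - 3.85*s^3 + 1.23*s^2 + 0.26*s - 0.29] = 6.2*s^4 + 14.36*s^3 - 11.55*s^2 + 2.46*s + 0.26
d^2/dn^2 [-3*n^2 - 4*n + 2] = -6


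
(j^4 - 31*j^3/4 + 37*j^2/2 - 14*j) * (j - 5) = j^5 - 51*j^4/4 + 229*j^3/4 - 213*j^2/2 + 70*j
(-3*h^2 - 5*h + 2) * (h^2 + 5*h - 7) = -3*h^4 - 20*h^3 - 2*h^2 + 45*h - 14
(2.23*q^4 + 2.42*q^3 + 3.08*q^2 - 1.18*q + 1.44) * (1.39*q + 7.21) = 3.0997*q^5 + 19.4421*q^4 + 21.7294*q^3 + 20.5666*q^2 - 6.5062*q + 10.3824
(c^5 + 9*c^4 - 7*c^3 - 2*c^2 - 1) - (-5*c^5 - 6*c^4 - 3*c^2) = 6*c^5 + 15*c^4 - 7*c^3 + c^2 - 1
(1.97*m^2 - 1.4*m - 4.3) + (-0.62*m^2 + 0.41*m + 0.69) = 1.35*m^2 - 0.99*m - 3.61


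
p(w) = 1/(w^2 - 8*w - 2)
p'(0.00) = 2.00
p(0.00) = -0.50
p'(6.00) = -0.02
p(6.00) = -0.07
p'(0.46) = 0.24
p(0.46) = -0.18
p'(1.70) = 0.03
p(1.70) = -0.08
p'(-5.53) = 0.00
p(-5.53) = 0.01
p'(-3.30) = 0.01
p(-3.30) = 0.03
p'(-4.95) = 0.00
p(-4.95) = 0.02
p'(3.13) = 0.01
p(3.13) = -0.06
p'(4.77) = -0.01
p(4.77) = -0.06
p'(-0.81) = 0.36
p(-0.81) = 0.19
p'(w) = (8 - 2*w)/(w^2 - 8*w - 2)^2 = 2*(4 - w)/(-w^2 + 8*w + 2)^2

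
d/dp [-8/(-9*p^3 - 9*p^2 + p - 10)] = 8*(-27*p^2 - 18*p + 1)/(9*p^3 + 9*p^2 - p + 10)^2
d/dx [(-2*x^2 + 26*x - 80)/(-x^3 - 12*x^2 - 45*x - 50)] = 2*(-x^3 + 31*x^2 - 74*x - 490)/(x^5 + 19*x^4 + 139*x^3 + 485*x^2 + 800*x + 500)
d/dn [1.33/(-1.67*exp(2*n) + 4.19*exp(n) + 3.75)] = (4.4422*exp(n) - 5.5727)*exp(n)/(-1.67*exp(2*n) + 4.19*exp(n) + 3.75)^2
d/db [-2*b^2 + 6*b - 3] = 6 - 4*b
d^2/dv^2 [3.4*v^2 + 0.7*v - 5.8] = 6.80000000000000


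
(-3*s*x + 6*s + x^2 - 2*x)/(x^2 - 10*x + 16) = (-3*s + x)/(x - 8)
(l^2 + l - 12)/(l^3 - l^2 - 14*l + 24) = 1/(l - 2)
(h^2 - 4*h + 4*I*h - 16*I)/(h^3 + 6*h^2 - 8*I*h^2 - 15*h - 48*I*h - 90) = (h^2 + h*(-4 + 4*I) - 16*I)/(h^3 + h^2*(6 - 8*I) + h*(-15 - 48*I) - 90)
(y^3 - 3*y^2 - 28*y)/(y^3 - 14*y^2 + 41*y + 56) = y*(y + 4)/(y^2 - 7*y - 8)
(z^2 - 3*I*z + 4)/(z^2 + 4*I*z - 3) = (z - 4*I)/(z + 3*I)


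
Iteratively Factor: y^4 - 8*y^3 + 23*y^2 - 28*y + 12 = (y - 2)*(y^3 - 6*y^2 + 11*y - 6) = (y - 2)*(y - 1)*(y^2 - 5*y + 6) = (y - 2)^2*(y - 1)*(y - 3)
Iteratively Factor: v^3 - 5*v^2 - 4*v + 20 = (v - 2)*(v^2 - 3*v - 10) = (v - 5)*(v - 2)*(v + 2)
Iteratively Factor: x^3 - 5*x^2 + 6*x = (x - 3)*(x^2 - 2*x) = (x - 3)*(x - 2)*(x)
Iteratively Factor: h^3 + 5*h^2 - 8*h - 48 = (h - 3)*(h^2 + 8*h + 16) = (h - 3)*(h + 4)*(h + 4)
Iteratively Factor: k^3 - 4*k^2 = (k)*(k^2 - 4*k) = k^2*(k - 4)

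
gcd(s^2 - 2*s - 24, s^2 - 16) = s + 4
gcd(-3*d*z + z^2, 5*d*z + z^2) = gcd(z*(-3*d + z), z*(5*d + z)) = z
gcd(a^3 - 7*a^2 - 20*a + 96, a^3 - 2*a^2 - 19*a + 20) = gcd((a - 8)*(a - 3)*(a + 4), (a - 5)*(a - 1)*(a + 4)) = a + 4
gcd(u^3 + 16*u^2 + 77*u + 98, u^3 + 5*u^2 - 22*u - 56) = u^2 + 9*u + 14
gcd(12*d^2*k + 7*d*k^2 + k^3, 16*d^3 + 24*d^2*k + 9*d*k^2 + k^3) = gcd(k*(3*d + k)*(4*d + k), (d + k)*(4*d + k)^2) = 4*d + k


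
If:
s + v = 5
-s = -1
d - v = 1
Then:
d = 5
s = 1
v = 4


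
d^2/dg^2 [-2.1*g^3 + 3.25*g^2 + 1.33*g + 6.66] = 6.5 - 12.6*g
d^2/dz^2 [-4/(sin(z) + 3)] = 4*(sin(z)^2 - 3*sin(z) - 2)/(sin(z) + 3)^3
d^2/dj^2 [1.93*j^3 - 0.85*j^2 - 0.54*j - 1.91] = 11.58*j - 1.7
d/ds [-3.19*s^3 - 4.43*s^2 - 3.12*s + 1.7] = -9.57*s^2 - 8.86*s - 3.12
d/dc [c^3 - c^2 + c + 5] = 3*c^2 - 2*c + 1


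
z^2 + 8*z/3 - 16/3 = (z - 4/3)*(z + 4)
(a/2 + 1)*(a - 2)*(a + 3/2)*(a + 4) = a^4/2 + 11*a^3/4 + a^2 - 11*a - 12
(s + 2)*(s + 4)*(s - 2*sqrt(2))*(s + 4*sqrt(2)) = s^4 + 2*sqrt(2)*s^3 + 6*s^3 - 8*s^2 + 12*sqrt(2)*s^2 - 96*s + 16*sqrt(2)*s - 128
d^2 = d^2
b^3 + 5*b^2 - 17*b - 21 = (b - 3)*(b + 1)*(b + 7)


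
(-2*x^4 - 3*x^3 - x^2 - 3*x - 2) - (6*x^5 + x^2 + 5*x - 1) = -6*x^5 - 2*x^4 - 3*x^3 - 2*x^2 - 8*x - 1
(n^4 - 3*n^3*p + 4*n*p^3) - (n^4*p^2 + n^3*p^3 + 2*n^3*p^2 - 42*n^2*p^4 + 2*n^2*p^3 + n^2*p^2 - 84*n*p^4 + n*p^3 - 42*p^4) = -n^4*p^2 + n^4 - n^3*p^3 - 2*n^3*p^2 - 3*n^3*p + 42*n^2*p^4 - 2*n^2*p^3 - n^2*p^2 + 84*n*p^4 + 3*n*p^3 + 42*p^4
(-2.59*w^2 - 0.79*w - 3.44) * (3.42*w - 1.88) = -8.8578*w^3 + 2.1674*w^2 - 10.2796*w + 6.4672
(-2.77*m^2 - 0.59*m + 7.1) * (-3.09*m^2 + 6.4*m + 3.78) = 8.5593*m^4 - 15.9049*m^3 - 36.1856*m^2 + 43.2098*m + 26.838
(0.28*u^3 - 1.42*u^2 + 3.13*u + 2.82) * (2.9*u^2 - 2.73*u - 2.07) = 0.812*u^5 - 4.8824*u^4 + 12.374*u^3 + 2.5725*u^2 - 14.1777*u - 5.8374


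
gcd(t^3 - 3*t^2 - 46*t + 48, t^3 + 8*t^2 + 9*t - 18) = t^2 + 5*t - 6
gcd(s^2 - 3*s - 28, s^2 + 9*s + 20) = s + 4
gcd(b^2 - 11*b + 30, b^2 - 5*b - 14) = 1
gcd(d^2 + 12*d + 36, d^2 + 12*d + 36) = d^2 + 12*d + 36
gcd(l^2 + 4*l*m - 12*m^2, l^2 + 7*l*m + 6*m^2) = l + 6*m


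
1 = 1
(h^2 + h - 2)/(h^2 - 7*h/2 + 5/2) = 2*(h + 2)/(2*h - 5)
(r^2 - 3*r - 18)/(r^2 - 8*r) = (r^2 - 3*r - 18)/(r*(r - 8))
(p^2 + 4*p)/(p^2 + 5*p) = (p + 4)/(p + 5)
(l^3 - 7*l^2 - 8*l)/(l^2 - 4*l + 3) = l*(l^2 - 7*l - 8)/(l^2 - 4*l + 3)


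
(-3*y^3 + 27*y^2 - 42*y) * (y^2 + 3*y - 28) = -3*y^5 + 18*y^4 + 123*y^3 - 882*y^2 + 1176*y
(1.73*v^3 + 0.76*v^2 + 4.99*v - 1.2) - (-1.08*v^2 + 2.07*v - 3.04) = 1.73*v^3 + 1.84*v^2 + 2.92*v + 1.84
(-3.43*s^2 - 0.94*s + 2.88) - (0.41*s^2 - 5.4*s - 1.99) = -3.84*s^2 + 4.46*s + 4.87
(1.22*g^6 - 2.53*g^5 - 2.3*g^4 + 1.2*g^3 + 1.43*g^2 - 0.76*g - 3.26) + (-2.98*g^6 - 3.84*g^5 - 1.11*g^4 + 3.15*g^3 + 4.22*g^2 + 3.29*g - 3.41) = -1.76*g^6 - 6.37*g^5 - 3.41*g^4 + 4.35*g^3 + 5.65*g^2 + 2.53*g - 6.67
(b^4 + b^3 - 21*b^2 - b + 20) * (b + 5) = b^5 + 6*b^4 - 16*b^3 - 106*b^2 + 15*b + 100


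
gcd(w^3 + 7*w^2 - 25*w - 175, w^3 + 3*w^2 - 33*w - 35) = w^2 + 2*w - 35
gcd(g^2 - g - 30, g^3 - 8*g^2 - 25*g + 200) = g + 5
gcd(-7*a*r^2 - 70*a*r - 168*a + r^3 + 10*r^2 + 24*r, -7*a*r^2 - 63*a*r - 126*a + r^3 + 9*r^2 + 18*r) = -7*a*r - 42*a + r^2 + 6*r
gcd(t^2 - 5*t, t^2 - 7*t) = t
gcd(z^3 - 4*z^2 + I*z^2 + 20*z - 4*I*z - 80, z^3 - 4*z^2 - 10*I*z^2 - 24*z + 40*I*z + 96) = z^2 + z*(-4 - 4*I) + 16*I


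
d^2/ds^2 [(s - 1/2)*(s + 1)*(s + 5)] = 6*s + 11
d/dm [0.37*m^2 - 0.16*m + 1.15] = 0.74*m - 0.16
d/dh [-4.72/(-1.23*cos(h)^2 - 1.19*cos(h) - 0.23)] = (11.6112*cos(h) + 5.6168)*sin(h)/(1.23*cos(h)^2 + 1.19*cos(h) + 0.23)^2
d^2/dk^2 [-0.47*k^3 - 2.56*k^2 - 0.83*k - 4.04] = -2.82*k - 5.12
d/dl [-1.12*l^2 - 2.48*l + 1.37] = -2.24*l - 2.48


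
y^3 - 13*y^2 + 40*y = y*(y - 8)*(y - 5)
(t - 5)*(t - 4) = t^2 - 9*t + 20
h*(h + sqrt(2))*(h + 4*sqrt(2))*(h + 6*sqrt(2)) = h^4 + 11*sqrt(2)*h^3 + 68*h^2 + 48*sqrt(2)*h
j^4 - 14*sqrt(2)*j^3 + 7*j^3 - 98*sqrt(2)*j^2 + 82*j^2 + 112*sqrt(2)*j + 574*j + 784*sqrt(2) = (j + 7)*(j - 8*sqrt(2))*(j - 7*sqrt(2))*(j + sqrt(2))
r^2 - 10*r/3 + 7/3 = (r - 7/3)*(r - 1)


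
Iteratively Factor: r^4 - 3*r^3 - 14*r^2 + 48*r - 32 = (r - 1)*(r^3 - 2*r^2 - 16*r + 32) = (r - 4)*(r - 1)*(r^2 + 2*r - 8) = (r - 4)*(r - 1)*(r + 4)*(r - 2)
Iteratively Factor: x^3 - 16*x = (x - 4)*(x^2 + 4*x) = x*(x - 4)*(x + 4)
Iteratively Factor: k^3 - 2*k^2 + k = (k - 1)*(k^2 - k) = (k - 1)^2*(k)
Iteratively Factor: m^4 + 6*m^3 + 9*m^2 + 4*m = (m + 1)*(m^3 + 5*m^2 + 4*m) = (m + 1)^2*(m^2 + 4*m) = (m + 1)^2*(m + 4)*(m)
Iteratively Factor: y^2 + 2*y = (y)*(y + 2)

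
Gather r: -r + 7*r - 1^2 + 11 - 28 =6*r - 18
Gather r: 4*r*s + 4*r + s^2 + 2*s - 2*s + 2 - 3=r*(4*s + 4) + s^2 - 1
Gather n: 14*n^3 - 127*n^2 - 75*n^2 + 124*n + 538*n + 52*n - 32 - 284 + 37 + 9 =14*n^3 - 202*n^2 + 714*n - 270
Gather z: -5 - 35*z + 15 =10 - 35*z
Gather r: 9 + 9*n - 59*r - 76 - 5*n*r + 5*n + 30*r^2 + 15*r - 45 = 14*n + 30*r^2 + r*(-5*n - 44) - 112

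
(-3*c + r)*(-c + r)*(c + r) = 3*c^3 - c^2*r - 3*c*r^2 + r^3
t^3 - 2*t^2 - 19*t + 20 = (t - 5)*(t - 1)*(t + 4)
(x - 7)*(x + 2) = x^2 - 5*x - 14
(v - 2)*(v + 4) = v^2 + 2*v - 8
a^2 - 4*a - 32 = (a - 8)*(a + 4)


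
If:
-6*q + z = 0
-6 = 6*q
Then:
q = -1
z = -6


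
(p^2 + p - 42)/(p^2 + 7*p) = (p - 6)/p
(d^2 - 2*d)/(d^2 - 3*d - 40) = d*(2 - d)/(-d^2 + 3*d + 40)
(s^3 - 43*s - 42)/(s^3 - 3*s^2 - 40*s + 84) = (s + 1)/(s - 2)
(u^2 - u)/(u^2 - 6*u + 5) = u/(u - 5)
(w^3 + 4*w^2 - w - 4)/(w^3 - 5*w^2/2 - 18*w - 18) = 2*(-w^3 - 4*w^2 + w + 4)/(-2*w^3 + 5*w^2 + 36*w + 36)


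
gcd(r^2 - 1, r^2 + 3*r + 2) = r + 1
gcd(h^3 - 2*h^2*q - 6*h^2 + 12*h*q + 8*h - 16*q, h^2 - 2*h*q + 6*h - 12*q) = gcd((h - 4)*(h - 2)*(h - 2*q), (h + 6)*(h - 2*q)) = -h + 2*q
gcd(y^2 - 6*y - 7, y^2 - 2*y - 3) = y + 1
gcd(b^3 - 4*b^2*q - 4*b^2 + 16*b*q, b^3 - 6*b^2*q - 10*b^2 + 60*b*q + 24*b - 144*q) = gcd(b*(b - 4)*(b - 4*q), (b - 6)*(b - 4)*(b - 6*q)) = b - 4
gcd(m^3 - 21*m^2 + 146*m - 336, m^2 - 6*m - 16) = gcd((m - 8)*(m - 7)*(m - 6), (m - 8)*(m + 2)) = m - 8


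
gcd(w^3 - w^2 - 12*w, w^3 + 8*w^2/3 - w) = w^2 + 3*w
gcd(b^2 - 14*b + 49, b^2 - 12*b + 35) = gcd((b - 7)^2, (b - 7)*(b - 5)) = b - 7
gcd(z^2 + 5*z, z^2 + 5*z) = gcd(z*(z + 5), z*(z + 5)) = z^2 + 5*z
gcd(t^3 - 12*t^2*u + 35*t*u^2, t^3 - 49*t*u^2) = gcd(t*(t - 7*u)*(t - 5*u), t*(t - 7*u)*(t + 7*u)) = t^2 - 7*t*u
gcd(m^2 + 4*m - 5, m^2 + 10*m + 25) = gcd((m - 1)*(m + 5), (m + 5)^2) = m + 5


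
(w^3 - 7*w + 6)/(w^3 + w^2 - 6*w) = (w - 1)/w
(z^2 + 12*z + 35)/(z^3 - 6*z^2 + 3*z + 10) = (z^2 + 12*z + 35)/(z^3 - 6*z^2 + 3*z + 10)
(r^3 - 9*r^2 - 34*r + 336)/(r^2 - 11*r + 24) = (r^2 - r - 42)/(r - 3)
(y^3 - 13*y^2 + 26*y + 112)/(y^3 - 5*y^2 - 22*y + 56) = (y^2 - 6*y - 16)/(y^2 + 2*y - 8)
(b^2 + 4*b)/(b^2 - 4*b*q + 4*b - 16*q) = b/(b - 4*q)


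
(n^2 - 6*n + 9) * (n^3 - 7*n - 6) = n^5 - 6*n^4 + 2*n^3 + 36*n^2 - 27*n - 54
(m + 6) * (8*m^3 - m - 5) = 8*m^4 + 48*m^3 - m^2 - 11*m - 30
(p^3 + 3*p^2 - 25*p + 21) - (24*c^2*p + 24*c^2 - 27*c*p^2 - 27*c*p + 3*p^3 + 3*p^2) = -24*c^2*p - 24*c^2 + 27*c*p^2 + 27*c*p - 2*p^3 - 25*p + 21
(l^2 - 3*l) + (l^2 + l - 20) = 2*l^2 - 2*l - 20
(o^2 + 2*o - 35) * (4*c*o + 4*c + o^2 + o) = 4*c*o^3 + 12*c*o^2 - 132*c*o - 140*c + o^4 + 3*o^3 - 33*o^2 - 35*o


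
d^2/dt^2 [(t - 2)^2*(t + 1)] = 6*t - 6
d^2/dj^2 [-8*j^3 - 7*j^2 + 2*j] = -48*j - 14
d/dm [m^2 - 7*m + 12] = 2*m - 7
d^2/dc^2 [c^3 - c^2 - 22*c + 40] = 6*c - 2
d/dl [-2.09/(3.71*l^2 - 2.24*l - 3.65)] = (15.5078*l - 4.6816)/(-3.71*l^2 + 2.24*l + 3.65)^2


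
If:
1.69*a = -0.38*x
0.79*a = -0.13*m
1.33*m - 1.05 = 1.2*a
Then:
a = -0.11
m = 0.69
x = 0.50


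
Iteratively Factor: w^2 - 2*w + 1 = (w - 1)*(w - 1)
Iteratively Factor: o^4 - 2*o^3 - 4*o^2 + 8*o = (o - 2)*(o^3 - 4*o) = (o - 2)^2*(o^2 + 2*o) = o*(o - 2)^2*(o + 2)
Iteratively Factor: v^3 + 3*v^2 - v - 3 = (v + 1)*(v^2 + 2*v - 3) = (v + 1)*(v + 3)*(v - 1)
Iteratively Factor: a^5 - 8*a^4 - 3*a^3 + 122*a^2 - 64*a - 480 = (a - 4)*(a^4 - 4*a^3 - 19*a^2 + 46*a + 120) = (a - 4)*(a + 3)*(a^3 - 7*a^2 + 2*a + 40) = (a - 4)*(a + 2)*(a + 3)*(a^2 - 9*a + 20) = (a - 5)*(a - 4)*(a + 2)*(a + 3)*(a - 4)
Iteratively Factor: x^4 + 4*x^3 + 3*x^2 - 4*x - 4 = (x + 1)*(x^3 + 3*x^2 - 4) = (x - 1)*(x + 1)*(x^2 + 4*x + 4) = (x - 1)*(x + 1)*(x + 2)*(x + 2)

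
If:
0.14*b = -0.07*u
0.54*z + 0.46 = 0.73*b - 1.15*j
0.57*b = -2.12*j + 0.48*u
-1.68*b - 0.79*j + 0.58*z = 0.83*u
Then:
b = 0.22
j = -0.16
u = -0.44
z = -0.21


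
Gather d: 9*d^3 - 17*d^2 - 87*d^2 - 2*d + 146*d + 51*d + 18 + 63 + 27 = 9*d^3 - 104*d^2 + 195*d + 108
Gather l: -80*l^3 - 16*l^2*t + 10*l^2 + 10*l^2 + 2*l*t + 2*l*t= -80*l^3 + l^2*(20 - 16*t) + 4*l*t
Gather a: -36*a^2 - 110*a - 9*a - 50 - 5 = -36*a^2 - 119*a - 55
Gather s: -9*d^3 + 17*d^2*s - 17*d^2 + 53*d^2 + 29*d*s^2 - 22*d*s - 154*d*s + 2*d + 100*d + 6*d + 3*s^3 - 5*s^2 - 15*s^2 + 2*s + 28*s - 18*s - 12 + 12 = -9*d^3 + 36*d^2 + 108*d + 3*s^3 + s^2*(29*d - 20) + s*(17*d^2 - 176*d + 12)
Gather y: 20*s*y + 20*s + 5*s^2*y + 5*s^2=5*s^2 + 20*s + y*(5*s^2 + 20*s)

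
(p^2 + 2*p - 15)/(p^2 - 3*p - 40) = (p - 3)/(p - 8)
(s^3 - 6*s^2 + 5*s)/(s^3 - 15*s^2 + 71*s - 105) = s*(s - 1)/(s^2 - 10*s + 21)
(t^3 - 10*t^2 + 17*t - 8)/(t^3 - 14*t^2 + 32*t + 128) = (t^2 - 2*t + 1)/(t^2 - 6*t - 16)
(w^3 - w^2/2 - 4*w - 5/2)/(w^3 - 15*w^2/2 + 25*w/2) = (w^2 + 2*w + 1)/(w*(w - 5))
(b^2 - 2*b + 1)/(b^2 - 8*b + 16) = (b^2 - 2*b + 1)/(b^2 - 8*b + 16)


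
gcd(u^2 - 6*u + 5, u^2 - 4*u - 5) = u - 5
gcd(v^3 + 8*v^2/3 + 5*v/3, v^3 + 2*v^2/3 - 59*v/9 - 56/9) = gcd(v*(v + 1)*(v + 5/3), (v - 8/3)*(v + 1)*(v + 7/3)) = v + 1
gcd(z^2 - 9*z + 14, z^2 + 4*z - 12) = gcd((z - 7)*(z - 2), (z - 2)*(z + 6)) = z - 2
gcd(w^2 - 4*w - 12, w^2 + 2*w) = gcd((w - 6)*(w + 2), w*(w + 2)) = w + 2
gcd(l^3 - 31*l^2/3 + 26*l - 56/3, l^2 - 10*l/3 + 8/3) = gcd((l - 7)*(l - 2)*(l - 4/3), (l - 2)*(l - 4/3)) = l^2 - 10*l/3 + 8/3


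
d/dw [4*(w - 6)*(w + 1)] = 8*w - 20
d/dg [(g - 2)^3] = 3*(g - 2)^2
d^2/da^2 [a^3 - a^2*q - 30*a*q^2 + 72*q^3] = 6*a - 2*q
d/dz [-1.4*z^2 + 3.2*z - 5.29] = 3.2 - 2.8*z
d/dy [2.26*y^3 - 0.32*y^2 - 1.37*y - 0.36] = 6.78*y^2 - 0.64*y - 1.37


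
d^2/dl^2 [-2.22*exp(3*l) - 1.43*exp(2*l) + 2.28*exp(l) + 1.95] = (-19.98*exp(2*l) - 5.72*exp(l) + 2.28)*exp(l)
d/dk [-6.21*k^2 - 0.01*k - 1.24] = -12.42*k - 0.01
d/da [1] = 0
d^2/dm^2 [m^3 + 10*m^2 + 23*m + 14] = 6*m + 20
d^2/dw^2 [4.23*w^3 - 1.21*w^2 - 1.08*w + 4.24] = 25.38*w - 2.42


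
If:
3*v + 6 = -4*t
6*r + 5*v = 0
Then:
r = -5*v/6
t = -3*v/4 - 3/2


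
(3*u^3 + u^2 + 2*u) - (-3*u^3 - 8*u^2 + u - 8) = 6*u^3 + 9*u^2 + u + 8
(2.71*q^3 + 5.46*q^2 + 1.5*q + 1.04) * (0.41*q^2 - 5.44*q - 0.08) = 1.1111*q^5 - 12.5038*q^4 - 29.3042*q^3 - 8.1704*q^2 - 5.7776*q - 0.0832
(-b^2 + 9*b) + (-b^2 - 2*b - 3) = -2*b^2 + 7*b - 3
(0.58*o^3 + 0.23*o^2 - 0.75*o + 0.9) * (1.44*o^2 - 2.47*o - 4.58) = 0.8352*o^5 - 1.1014*o^4 - 4.3045*o^3 + 2.0951*o^2 + 1.212*o - 4.122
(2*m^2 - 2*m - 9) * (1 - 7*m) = -14*m^3 + 16*m^2 + 61*m - 9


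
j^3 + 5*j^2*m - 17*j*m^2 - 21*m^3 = (j - 3*m)*(j + m)*(j + 7*m)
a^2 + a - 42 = (a - 6)*(a + 7)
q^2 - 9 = (q - 3)*(q + 3)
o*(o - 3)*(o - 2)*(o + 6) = o^4 + o^3 - 24*o^2 + 36*o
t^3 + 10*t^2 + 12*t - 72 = (t - 2)*(t + 6)^2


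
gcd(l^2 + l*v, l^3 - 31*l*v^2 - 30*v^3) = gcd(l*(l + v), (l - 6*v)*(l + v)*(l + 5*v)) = l + v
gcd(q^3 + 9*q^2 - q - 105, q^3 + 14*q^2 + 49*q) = q + 7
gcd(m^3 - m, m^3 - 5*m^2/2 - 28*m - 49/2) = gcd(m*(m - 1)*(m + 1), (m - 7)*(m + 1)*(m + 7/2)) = m + 1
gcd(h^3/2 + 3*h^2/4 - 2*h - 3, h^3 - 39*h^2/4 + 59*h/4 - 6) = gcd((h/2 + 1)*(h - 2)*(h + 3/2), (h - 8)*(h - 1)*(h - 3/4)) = 1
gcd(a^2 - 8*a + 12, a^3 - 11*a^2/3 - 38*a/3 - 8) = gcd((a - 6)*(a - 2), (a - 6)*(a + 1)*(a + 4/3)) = a - 6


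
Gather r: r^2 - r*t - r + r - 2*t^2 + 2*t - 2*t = r^2 - r*t - 2*t^2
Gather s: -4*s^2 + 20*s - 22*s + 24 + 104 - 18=-4*s^2 - 2*s + 110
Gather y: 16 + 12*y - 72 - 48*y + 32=-36*y - 24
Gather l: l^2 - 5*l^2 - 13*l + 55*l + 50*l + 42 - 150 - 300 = -4*l^2 + 92*l - 408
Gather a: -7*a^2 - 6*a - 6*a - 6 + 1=-7*a^2 - 12*a - 5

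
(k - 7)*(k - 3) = k^2 - 10*k + 21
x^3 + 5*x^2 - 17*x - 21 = (x - 3)*(x + 1)*(x + 7)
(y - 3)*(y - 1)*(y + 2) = y^3 - 2*y^2 - 5*y + 6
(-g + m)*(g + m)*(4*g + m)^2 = -16*g^4 - 8*g^3*m + 15*g^2*m^2 + 8*g*m^3 + m^4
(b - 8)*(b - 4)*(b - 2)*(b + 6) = b^4 - 8*b^3 - 28*b^2 + 272*b - 384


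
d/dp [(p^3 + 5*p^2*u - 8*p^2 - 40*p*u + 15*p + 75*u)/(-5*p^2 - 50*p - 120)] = (-p^4 - 20*p^3 - 90*p^2*u + 23*p^2 - 90*p*u + 384*p + 1710*u - 360)/(5*(p^4 + 20*p^3 + 148*p^2 + 480*p + 576))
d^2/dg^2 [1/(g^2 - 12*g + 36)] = 6/(g^4 - 24*g^3 + 216*g^2 - 864*g + 1296)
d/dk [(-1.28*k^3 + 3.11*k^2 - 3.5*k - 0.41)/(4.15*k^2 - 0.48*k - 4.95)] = (-5.312*k^4 + 1.2288*k^3 + 32.0402*k^2 - 27.386*k + 17.1282)/(17.2225*k^4 - 3.984*k^3 - 40.8546*k^2 + 4.752*k + 24.5025)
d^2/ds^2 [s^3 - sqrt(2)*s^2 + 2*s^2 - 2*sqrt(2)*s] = 6*s - 2*sqrt(2) + 4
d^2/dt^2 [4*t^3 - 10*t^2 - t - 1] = 24*t - 20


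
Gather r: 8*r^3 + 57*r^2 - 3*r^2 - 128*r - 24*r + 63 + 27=8*r^3 + 54*r^2 - 152*r + 90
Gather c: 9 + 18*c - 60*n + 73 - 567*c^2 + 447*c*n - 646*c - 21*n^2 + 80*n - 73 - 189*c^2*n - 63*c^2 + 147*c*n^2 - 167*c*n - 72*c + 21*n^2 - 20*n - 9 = c^2*(-189*n - 630) + c*(147*n^2 + 280*n - 700)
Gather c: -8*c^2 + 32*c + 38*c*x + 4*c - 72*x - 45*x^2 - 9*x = -8*c^2 + c*(38*x + 36) - 45*x^2 - 81*x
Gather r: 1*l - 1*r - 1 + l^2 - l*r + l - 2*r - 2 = l^2 + 2*l + r*(-l - 3) - 3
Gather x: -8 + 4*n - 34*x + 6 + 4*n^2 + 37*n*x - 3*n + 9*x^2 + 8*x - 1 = 4*n^2 + n + 9*x^2 + x*(37*n - 26) - 3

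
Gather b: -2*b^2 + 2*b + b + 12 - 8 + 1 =-2*b^2 + 3*b + 5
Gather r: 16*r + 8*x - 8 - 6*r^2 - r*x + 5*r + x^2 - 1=-6*r^2 + r*(21 - x) + x^2 + 8*x - 9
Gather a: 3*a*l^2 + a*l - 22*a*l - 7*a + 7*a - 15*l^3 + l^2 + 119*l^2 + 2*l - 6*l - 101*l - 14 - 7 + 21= a*(3*l^2 - 21*l) - 15*l^3 + 120*l^2 - 105*l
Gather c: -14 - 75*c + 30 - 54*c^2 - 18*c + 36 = -54*c^2 - 93*c + 52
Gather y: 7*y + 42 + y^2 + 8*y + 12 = y^2 + 15*y + 54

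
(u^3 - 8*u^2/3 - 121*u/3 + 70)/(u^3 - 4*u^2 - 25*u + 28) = (u^2 + 13*u/3 - 10)/(u^2 + 3*u - 4)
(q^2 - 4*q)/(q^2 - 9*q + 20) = q/(q - 5)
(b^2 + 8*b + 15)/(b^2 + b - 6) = (b + 5)/(b - 2)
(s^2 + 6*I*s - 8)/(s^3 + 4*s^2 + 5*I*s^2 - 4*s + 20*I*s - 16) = (s + 2*I)/(s^2 + s*(4 + I) + 4*I)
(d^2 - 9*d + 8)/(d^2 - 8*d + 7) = (d - 8)/(d - 7)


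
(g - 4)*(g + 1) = g^2 - 3*g - 4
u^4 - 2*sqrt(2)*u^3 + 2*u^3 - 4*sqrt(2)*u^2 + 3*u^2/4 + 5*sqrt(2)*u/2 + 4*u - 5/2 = (u - 1/2)*(u + 5/2)*(u - sqrt(2))^2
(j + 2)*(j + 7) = j^2 + 9*j + 14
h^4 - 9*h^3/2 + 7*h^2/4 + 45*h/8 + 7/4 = (h - 7/2)*(h - 2)*(h + 1/2)^2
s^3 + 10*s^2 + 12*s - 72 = (s - 2)*(s + 6)^2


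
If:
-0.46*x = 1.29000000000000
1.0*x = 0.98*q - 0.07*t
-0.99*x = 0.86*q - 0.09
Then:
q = 3.33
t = 86.72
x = -2.80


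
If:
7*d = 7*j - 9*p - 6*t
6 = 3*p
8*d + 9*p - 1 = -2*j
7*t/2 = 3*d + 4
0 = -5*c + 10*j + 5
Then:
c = 228/281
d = -1181/562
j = -53/562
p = 2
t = -185/281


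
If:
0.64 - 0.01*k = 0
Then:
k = 64.00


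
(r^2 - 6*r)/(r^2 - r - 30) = r/(r + 5)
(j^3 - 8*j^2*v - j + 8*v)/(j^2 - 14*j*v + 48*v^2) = (1 - j^2)/(-j + 6*v)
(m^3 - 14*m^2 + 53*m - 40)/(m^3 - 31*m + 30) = (m - 8)/(m + 6)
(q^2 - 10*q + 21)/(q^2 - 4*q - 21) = (q - 3)/(q + 3)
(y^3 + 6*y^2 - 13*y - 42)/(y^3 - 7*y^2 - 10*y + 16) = (y^2 + 4*y - 21)/(y^2 - 9*y + 8)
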